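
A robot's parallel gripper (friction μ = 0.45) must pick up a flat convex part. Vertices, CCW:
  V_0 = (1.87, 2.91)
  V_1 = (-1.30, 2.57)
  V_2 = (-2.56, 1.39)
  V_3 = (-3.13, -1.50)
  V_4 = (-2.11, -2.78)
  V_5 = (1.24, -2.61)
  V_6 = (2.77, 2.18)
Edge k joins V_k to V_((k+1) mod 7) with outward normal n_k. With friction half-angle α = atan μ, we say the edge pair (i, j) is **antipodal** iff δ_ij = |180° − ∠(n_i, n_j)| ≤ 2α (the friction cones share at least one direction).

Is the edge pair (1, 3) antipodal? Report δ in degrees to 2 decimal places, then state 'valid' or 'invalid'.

α = atan 0.45 = 24.23°;  2α = 48.46°
edge 1: e_1 = (-1.26, -1.18);  n_1 = (-0.6836, +0.7299)
edge 3: e_3 = (+1.02, -1.28);  n_3 = (-0.7821, -0.6232)
∠(n_1, n_3) = 85.43°
δ = |180° − 85.43°| = 94.57°
94.57° > 2α = 48.46°  →  invalid

δ = 94.57°, invalid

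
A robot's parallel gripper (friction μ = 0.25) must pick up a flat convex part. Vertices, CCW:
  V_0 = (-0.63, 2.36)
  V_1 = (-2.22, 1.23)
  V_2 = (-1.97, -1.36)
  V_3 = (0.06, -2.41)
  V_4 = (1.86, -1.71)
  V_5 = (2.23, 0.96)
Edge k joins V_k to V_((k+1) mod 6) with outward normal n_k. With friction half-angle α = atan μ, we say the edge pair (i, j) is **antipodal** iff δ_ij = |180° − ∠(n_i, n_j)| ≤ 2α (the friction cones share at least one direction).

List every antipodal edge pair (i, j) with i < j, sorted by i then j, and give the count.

α = atan 0.25 = 14.04°;  2α = 28.07°
n_0 = (-0.5793, +0.8151)
n_1 = (-0.9954, -0.0961)
n_2 = (-0.4594, -0.8882)
n_3 = (+0.3624, -0.9320)
n_4 = (+0.9905, -0.1373)
n_5 = (+0.4397, +0.8982)
  (0,1): δ = 119.89°  ·
  (0,2): δ = 62.75°  ·
  (0,3): δ = 14.15°  ✓
  (0,4): δ = 46.71°  ·
  (0,5): δ = 118.52°  ·
  (1,2): δ = 122.86°  ·
  (1,3): δ = 74.26°  ·
  (1,4): δ = 13.40°  ✓
  (1,5): δ = 58.40°  ·
  (2,3): δ = 131.40°  ·
  (2,4): δ = 70.54°  ·
  (2,5): δ = 1.27°  ✓
  (3,4): δ = 119.14°  ·
  (3,5): δ = 47.33°  ·
  (4,5): δ = 108.19°  ·
antipodal pairs: 3

count = 3; pairs: (0,3), (1,4), (2,5)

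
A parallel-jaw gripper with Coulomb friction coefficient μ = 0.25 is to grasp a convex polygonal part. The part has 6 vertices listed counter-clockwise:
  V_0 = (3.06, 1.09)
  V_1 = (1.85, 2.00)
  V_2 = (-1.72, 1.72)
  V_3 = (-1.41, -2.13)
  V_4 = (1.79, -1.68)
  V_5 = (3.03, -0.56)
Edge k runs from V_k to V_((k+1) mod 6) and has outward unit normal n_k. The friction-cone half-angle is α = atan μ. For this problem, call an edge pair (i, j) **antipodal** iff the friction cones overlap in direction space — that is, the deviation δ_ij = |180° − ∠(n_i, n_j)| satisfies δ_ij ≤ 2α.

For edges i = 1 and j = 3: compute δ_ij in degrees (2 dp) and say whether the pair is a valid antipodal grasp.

α = atan 0.25 = 14.04°;  2α = 28.07°
edge 1: e_1 = (-3.57, -0.28);  n_1 = (-0.0782, +0.9969)
edge 3: e_3 = (+3.20, +0.45);  n_3 = (+0.1393, -0.9903)
∠(n_1, n_3) = 176.48°
δ = |180° − 176.48°| = 3.52°
3.52° ≤ 2α = 28.07°  →  valid

δ = 3.52°, valid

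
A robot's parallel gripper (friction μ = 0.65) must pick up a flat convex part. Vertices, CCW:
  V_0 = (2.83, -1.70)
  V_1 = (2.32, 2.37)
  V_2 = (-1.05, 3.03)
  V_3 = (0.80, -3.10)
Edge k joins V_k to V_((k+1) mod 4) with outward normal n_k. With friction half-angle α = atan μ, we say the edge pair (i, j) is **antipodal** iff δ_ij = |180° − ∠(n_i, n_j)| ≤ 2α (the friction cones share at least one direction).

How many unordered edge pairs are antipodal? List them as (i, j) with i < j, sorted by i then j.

α = atan 0.65 = 33.02°;  2α = 66.05°
n_0 = (+0.9922, +0.1243)
n_1 = (+0.1922, +0.9814)
n_2 = (-0.9574, -0.2889)
n_3 = (+0.5677, -0.8232)
  (0,1): δ = 108.22°  ·
  (0,2): δ = 9.65°  ✓
  (0,3): δ = 117.45°  ·
  (1,2): δ = 62.13°  ✓
  (1,3): δ = 45.67°  ✓
  (2,3): δ = 72.20°  ·
antipodal pairs: 3

count = 3; pairs: (0,2), (1,2), (1,3)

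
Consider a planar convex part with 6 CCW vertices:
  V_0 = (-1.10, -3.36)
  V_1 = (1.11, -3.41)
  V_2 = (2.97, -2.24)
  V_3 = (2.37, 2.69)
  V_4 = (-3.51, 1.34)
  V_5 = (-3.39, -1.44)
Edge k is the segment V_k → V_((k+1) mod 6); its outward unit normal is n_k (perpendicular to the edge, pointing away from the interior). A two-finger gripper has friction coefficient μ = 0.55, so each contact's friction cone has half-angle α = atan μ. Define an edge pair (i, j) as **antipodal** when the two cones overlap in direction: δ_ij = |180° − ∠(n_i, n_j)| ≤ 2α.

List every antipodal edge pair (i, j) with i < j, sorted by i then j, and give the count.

α = atan 0.55 = 28.81°;  2α = 57.62°
n_0 = (-0.0226, -0.9997)
n_1 = (+0.5325, -0.8465)
n_2 = (+0.9927, +0.1208)
n_3 = (-0.2238, +0.9746)
n_4 = (-0.9991, -0.0431)
n_5 = (-0.6425, -0.7663)
  (0,1): δ = 146.53°  ·
  (0,2): δ = 81.76°  ·
  (0,3): δ = 14.23°  ✓
  (0,4): δ = 93.77°  ·
  (0,5): δ = 141.32°  ·
  (1,2): δ = 115.23°  ·
  (1,3): δ = 19.24°  ✓
  (1,4): δ = 60.30°  ·
  (1,5): δ = 107.85°  ·
  (2,3): δ = 84.01°  ·
  (2,4): δ = 4.47°  ✓
  (2,5): δ = 43.08°  ✓
  (3,4): δ = 100.46°  ·
  (3,5): δ = 52.91°  ✓
  (4,5): δ = 132.45°  ·
antipodal pairs: 5

count = 5; pairs: (0,3), (1,3), (2,4), (2,5), (3,5)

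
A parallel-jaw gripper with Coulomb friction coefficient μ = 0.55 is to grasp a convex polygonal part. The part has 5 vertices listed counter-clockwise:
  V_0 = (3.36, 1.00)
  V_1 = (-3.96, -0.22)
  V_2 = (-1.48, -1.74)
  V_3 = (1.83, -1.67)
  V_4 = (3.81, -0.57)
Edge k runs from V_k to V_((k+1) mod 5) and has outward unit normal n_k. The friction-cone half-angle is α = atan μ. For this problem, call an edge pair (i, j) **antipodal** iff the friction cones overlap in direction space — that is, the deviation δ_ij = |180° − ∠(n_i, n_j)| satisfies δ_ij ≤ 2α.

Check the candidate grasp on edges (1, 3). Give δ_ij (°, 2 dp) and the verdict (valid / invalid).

δ = 119.44°, invalid

α = atan 0.55 = 28.81°;  2α = 57.62°
edge 1: e_1 = (+2.48, -1.52);  n_1 = (-0.5226, -0.8526)
edge 3: e_3 = (+1.98, +1.10);  n_3 = (+0.4856, -0.8742)
∠(n_1, n_3) = 60.56°
δ = |180° − 60.56°| = 119.44°
119.44° > 2α = 57.62°  →  invalid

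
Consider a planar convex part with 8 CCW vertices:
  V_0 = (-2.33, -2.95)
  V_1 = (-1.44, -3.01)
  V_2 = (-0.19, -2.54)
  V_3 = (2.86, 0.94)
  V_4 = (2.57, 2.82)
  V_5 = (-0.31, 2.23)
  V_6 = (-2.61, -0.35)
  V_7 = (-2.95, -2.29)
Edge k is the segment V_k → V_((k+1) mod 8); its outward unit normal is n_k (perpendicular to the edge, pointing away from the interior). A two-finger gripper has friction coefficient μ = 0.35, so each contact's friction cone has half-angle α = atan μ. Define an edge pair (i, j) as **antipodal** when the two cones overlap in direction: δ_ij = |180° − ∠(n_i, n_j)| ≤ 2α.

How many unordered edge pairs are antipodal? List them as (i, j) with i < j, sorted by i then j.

α = atan 0.35 = 19.29°;  2α = 38.58°
n_0 = (-0.0673, -0.9977)
n_1 = (+0.3519, -0.9360)
n_2 = (+0.7520, -0.6591)
n_3 = (+0.9883, +0.1525)
n_4 = (-0.2007, +0.9797)
n_5 = (-0.7465, +0.6654)
n_6 = (-0.9850, +0.1726)
n_7 = (-0.7288, -0.6847)
  (0,1): δ = 155.54°  ·
  (0,2): δ = 127.38°  ·
  (0,3): δ = 77.37°  ·
  (0,4): δ = 15.43°  ✓
  (0,5): δ = 52.14°  ·
  (0,6): δ = 83.92°  ·
  (0,7): δ = 137.07°  ·
  (1,2): δ = 151.84°  ·
  (1,3): δ = 101.84°  ·
  (1,4): δ = 9.03°  ✓
  (1,5): δ = 27.68°  ✓
  (1,6): δ = 59.45°  ·
  (1,7): δ = 112.60°  ·
  (2,3): δ = 130.00°  ·
  (2,4): δ = 37.19°  ✓
  (2,5): δ = 0.48°  ✓
  (2,6): δ = 31.29°  ✓
  (2,7): δ = 84.44°  ·
  (3,4): δ = 87.19°  ·
  (3,5): δ = 50.49°  ·
  (3,6): δ = 18.71°  ✓
  (3,7): δ = 34.44°  ✓
  (4,5): δ = 143.29°  ·
  (4,6): δ = 111.52°  ·
  (4,7): δ = 58.37°  ·
  (5,6): δ = 148.22°  ·
  (5,7): δ = 95.07°  ·
  (6,7): δ = 126.85°  ·
antipodal pairs: 8

count = 8; pairs: (0,4), (1,4), (1,5), (2,4), (2,5), (2,6), (3,6), (3,7)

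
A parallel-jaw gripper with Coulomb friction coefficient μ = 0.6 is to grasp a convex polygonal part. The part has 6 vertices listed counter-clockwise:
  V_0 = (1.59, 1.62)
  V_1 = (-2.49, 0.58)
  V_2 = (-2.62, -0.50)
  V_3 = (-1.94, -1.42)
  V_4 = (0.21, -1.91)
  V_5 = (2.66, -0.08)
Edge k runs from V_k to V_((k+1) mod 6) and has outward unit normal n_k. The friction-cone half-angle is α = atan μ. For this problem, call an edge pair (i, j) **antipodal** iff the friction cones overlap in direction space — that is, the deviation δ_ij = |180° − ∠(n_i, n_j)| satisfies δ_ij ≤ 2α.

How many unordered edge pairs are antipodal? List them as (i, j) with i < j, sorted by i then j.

α = atan 0.6 = 30.96°;  2α = 61.93°
n_0 = (-0.2470, +0.9690)
n_1 = (-0.9928, +0.1195)
n_2 = (-0.8042, -0.5944)
n_3 = (-0.2222, -0.9750)
n_4 = (+0.5984, -0.8012)
n_5 = (+0.8463, +0.5327)
  (0,1): δ = 111.16°  ·
  (0,2): δ = 67.83°  ·
  (0,3): δ = 27.14°  ✓
  (0,4): δ = 22.46°  ✓
  (0,5): δ = 107.89°  ·
  (1,2): δ = 136.67°  ·
  (1,3): δ = 95.98°  ·
  (1,4): δ = 46.38°  ✓
  (1,5): δ = 39.05°  ✓
  (2,3): δ = 139.31°  ·
  (2,4): δ = 89.71°  ·
  (2,5): δ = 4.28°  ✓
  (3,4): δ = 130.40°  ·
  (3,5): δ = 44.97°  ✓
  (4,5): δ = 94.57°  ·
antipodal pairs: 6

count = 6; pairs: (0,3), (0,4), (1,4), (1,5), (2,5), (3,5)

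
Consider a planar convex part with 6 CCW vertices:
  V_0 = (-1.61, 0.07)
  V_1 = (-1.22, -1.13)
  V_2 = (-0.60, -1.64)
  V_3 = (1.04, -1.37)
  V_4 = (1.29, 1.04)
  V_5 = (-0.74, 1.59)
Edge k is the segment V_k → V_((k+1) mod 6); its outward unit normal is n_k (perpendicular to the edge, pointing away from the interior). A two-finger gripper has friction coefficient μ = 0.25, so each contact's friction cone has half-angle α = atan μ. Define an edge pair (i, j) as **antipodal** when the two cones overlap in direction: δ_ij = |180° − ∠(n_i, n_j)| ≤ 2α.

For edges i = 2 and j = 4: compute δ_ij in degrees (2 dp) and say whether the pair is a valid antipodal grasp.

α = atan 0.25 = 14.04°;  2α = 28.07°
edge 2: e_2 = (+1.64, +0.27);  n_2 = (+0.1624, -0.9867)
edge 4: e_4 = (-2.03, +0.55);  n_4 = (+0.2615, +0.9652)
∠(n_2, n_4) = 155.49°
δ = |180° − 155.49°| = 24.51°
24.51° ≤ 2α = 28.07°  →  valid

δ = 24.51°, valid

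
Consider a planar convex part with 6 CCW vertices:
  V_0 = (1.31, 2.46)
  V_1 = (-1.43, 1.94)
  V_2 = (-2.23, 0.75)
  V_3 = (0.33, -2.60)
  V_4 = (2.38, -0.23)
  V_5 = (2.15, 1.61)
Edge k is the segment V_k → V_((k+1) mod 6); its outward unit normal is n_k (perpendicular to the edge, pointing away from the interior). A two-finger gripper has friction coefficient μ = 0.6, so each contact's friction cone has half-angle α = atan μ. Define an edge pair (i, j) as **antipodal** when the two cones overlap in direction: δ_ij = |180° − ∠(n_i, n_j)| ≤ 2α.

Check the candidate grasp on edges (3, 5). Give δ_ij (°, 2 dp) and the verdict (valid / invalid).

δ = 94.48°, invalid

α = atan 0.6 = 30.96°;  2α = 61.93°
edge 3: e_3 = (+2.05, +2.37);  n_3 = (+0.7563, -0.6542)
edge 5: e_5 = (-0.84, +0.85);  n_5 = (+0.7113, +0.7029)
∠(n_3, n_5) = 85.52°
δ = |180° − 85.52°| = 94.48°
94.48° > 2α = 61.93°  →  invalid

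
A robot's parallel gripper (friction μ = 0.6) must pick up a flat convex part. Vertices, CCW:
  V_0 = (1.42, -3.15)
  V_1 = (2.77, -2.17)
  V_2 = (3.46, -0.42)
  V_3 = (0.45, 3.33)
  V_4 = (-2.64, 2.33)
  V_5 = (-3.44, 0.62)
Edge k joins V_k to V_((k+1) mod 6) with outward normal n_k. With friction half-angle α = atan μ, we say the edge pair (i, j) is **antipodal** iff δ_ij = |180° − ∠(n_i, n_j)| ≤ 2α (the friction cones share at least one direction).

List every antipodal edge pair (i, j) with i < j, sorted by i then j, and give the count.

α = atan 0.6 = 30.96°;  2α = 61.93°
n_0 = (+0.5875, -0.8093)
n_1 = (+0.9303, -0.3668)
n_2 = (+0.7799, +0.6260)
n_3 = (-0.3079, +0.9514)
n_4 = (-0.9058, +0.4238)
n_5 = (-0.6129, -0.7901)
  (0,1): δ = 147.50°  ·
  (0,2): δ = 87.22°  ·
  (0,3): δ = 18.04°  ✓
  (0,4): δ = 28.95°  ✓
  (0,5): δ = 106.22°  ·
  (1,2): δ = 119.73°  ·
  (1,3): δ = 50.55°  ✓
  (1,4): δ = 3.55°  ✓
  (1,5): δ = 73.72°  ·
  (2,3): δ = 110.82°  ·
  (2,4): δ = 63.82°  ·
  (2,5): δ = 13.45°  ✓
  (3,4): δ = 133.00°  ·
  (3,5): δ = 55.73°  ✓
  (4,5): δ = 102.73°  ·
antipodal pairs: 6

count = 6; pairs: (0,3), (0,4), (1,3), (1,4), (2,5), (3,5)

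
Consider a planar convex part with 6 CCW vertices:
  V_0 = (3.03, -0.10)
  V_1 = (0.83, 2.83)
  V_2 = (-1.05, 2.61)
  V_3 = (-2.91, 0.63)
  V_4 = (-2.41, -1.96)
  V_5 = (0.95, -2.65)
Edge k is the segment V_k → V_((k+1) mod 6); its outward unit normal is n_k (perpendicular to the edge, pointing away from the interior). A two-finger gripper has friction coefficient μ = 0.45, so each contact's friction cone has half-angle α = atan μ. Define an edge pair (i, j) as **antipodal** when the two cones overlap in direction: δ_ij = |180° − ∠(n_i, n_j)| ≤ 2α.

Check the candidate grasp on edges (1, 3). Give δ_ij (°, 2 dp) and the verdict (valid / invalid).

α = atan 0.45 = 24.23°;  2α = 48.46°
edge 1: e_1 = (-1.88, -0.22);  n_1 = (-0.1162, +0.9932)
edge 3: e_3 = (+0.50, -2.59);  n_3 = (-0.9819, -0.1896)
∠(n_1, n_3) = 94.25°
δ = |180° − 94.25°| = 85.75°
85.75° > 2α = 48.46°  →  invalid

δ = 85.75°, invalid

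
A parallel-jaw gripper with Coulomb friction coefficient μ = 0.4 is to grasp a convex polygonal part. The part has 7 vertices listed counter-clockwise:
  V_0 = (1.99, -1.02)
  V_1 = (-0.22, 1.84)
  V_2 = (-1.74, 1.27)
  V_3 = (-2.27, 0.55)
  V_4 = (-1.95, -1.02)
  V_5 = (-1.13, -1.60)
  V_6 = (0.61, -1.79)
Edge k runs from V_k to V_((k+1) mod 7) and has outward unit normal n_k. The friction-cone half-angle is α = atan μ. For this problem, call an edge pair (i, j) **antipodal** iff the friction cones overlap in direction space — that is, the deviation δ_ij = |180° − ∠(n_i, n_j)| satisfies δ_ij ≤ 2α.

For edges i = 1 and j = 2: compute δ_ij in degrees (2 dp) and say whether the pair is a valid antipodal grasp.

δ = 146.91°, invalid

α = atan 0.4 = 21.80°;  2α = 43.60°
edge 1: e_1 = (-1.52, -0.57);  n_1 = (-0.3511, +0.9363)
edge 2: e_2 = (-0.53, -0.72);  n_2 = (-0.8053, +0.5928)
∠(n_1, n_2) = 33.09°
δ = |180° − 33.09°| = 146.91°
146.91° > 2α = 43.60°  →  invalid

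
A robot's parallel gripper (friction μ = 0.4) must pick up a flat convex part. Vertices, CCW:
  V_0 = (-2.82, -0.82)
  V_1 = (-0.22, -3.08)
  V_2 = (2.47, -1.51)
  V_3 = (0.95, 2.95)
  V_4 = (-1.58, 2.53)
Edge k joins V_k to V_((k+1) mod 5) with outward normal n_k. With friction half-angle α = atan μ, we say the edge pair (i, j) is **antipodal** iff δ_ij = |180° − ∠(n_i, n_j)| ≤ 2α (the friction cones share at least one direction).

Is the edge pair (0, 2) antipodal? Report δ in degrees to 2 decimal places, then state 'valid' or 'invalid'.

α = atan 0.4 = 21.80°;  2α = 43.60°
edge 0: e_0 = (+2.60, -2.26);  n_0 = (-0.6560, -0.7547)
edge 2: e_2 = (-1.52, +4.46);  n_2 = (+0.9465, +0.3226)
∠(n_0, n_2) = 149.82°
δ = |180° − 149.82°| = 30.18°
30.18° ≤ 2α = 43.60°  →  valid

δ = 30.18°, valid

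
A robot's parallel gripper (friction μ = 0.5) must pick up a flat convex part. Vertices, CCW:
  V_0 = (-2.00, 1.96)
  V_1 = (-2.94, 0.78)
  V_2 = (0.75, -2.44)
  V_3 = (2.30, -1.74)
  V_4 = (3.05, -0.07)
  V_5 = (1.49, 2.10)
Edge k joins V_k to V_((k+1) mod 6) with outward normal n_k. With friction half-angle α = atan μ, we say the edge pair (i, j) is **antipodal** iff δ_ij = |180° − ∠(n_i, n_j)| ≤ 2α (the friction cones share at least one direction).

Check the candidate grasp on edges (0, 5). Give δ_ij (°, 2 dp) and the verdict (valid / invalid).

α = atan 0.5 = 26.57°;  2α = 53.13°
edge 0: e_0 = (-0.94, -1.18);  n_0 = (-0.7822, +0.6231)
edge 5: e_5 = (-3.49, -0.14);  n_5 = (-0.0401, +0.9992)
∠(n_0, n_5) = 49.16°
δ = |180° − 49.16°| = 130.84°
130.84° > 2α = 53.13°  →  invalid

δ = 130.84°, invalid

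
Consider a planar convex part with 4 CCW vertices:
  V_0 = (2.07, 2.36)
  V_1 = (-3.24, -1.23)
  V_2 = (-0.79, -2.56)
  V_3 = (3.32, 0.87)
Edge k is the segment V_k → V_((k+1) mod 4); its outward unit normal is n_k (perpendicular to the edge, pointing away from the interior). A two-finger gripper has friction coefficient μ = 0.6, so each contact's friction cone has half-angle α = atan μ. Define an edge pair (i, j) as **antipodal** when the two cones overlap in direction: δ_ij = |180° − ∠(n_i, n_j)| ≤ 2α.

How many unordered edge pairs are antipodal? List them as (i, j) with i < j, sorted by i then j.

α = atan 0.6 = 30.96°;  2α = 61.93°
n_0 = (-0.5601, +0.8284)
n_1 = (-0.4771, -0.8789)
n_2 = (+0.6407, -0.7678)
n_3 = (+0.7661, +0.6427)
  (0,1): δ = 62.56°  ·
  (0,2): δ = 5.78°  ✓
  (0,3): δ = 95.93°  ·
  (1,2): δ = 111.66°  ·
  (1,3): δ = 21.51°  ✓
  (2,3): δ = 89.85°  ·
antipodal pairs: 2

count = 2; pairs: (0,2), (1,3)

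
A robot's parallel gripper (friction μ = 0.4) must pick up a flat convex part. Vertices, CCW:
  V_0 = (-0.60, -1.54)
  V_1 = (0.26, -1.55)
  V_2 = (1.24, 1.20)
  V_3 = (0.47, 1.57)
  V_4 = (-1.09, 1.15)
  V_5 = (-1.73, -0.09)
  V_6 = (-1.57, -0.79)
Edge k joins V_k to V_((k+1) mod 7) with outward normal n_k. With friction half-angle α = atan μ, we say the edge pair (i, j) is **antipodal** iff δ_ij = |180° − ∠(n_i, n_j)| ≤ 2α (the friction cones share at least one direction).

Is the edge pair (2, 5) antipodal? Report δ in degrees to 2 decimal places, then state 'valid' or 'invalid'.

α = atan 0.4 = 21.80°;  2α = 43.60°
edge 2: e_2 = (-0.77, +0.37);  n_2 = (+0.4331, +0.9013)
edge 5: e_5 = (+0.16, -0.70);  n_5 = (-0.9749, -0.2228)
∠(n_2, n_5) = 128.54°
δ = |180° − 128.54°| = 51.46°
51.46° > 2α = 43.60°  →  invalid

δ = 51.46°, invalid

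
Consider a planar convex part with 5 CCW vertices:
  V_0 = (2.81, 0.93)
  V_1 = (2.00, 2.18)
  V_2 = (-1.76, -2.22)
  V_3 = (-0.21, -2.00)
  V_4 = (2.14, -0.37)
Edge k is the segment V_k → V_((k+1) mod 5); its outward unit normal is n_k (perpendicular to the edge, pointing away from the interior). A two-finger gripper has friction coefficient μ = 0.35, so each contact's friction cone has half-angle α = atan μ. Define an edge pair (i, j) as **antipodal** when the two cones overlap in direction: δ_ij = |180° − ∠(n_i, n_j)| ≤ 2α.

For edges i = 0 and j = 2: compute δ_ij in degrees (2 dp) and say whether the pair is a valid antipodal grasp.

δ = 65.14°, invalid

α = atan 0.35 = 19.29°;  2α = 38.58°
edge 0: e_0 = (-0.81, +1.25);  n_0 = (+0.8392, +0.5438)
edge 2: e_2 = (+1.55, +0.22);  n_2 = (+0.1405, -0.9901)
∠(n_0, n_2) = 114.86°
δ = |180° − 114.86°| = 65.14°
65.14° > 2α = 38.58°  →  invalid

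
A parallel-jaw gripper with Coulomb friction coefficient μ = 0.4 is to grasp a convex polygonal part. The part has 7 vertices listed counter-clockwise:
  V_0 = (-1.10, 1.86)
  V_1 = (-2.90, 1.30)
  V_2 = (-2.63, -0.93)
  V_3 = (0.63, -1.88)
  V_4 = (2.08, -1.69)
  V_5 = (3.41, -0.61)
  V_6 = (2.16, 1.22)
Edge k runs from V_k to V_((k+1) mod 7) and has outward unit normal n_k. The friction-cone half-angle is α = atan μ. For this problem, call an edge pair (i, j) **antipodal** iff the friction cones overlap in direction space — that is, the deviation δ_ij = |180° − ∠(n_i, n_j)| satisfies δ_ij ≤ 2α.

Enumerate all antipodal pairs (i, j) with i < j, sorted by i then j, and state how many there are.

α = atan 0.4 = 21.80°;  2α = 43.60°
n_0 = (-0.2971, +0.9549)
n_1 = (-0.9927, -0.1202)
n_2 = (-0.2798, -0.9601)
n_3 = (+0.1299, -0.9915)
n_4 = (+0.6304, -0.7763)
n_5 = (+0.8257, +0.5640)
n_6 = (+0.1926, +0.9813)
  (0,1): δ = 100.38°  ·
  (0,2): δ = 33.53°  ✓
  (0,3): δ = 9.82°  ✓
  (0,4): δ = 21.80°  ✓
  (0,5): δ = 107.05°  ·
  (0,6): δ = 151.61°  ·
  (1,2): δ = 113.15°  ·
  (1,3): δ = 89.44°  ·
  (1,4): δ = 57.83°  ·
  (1,5): δ = 27.43°  ✓
  (1,6): δ = 71.99°  ·
  (2,3): δ = 156.29°  ·
  (2,4): δ = 124.68°  ·
  (2,5): δ = 39.42°  ✓
  (2,6): δ = 5.14°  ✓
  (3,4): δ = 148.39°  ·
  (3,5): δ = 63.13°  ·
  (3,6): δ = 18.57°  ✓
  (4,5): δ = 94.74°  ·
  (4,6): δ = 50.18°  ·
  (5,6): δ = 135.44°  ·
antipodal pairs: 7

count = 7; pairs: (0,2), (0,3), (0,4), (1,5), (2,5), (2,6), (3,6)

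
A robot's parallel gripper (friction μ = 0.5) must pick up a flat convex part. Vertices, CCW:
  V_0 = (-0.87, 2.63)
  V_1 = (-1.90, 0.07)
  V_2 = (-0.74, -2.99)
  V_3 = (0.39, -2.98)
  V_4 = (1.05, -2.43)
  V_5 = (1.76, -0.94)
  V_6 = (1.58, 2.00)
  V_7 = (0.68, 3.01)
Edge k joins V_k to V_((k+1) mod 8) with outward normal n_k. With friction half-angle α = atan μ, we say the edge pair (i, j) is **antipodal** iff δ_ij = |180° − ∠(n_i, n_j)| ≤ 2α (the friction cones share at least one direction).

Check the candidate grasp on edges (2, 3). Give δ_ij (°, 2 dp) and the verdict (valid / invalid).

α = atan 0.5 = 26.57°;  2α = 53.13°
edge 2: e_2 = (+1.13, +0.01);  n_2 = (+0.0088, -1.0000)
edge 3: e_3 = (+0.66, +0.55);  n_3 = (+0.6402, -0.7682)
∠(n_2, n_3) = 39.30°
δ = |180° − 39.30°| = 140.70°
140.70° > 2α = 53.13°  →  invalid

δ = 140.70°, invalid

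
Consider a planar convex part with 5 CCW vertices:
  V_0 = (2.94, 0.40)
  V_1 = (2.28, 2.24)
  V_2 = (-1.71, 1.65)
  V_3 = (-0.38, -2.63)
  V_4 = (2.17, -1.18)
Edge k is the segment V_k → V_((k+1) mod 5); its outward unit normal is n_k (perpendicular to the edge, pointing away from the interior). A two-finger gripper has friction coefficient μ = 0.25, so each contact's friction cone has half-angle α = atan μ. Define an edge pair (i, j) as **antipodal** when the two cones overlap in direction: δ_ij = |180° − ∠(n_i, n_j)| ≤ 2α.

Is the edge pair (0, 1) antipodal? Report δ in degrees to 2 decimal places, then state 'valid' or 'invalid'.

δ = 101.32°, invalid

α = atan 0.25 = 14.04°;  2α = 28.07°
edge 0: e_0 = (-0.66, +1.84);  n_0 = (+0.9413, +0.3376)
edge 1: e_1 = (-3.99, -0.59);  n_1 = (-0.1463, +0.9892)
∠(n_0, n_1) = 78.68°
δ = |180° − 78.68°| = 101.32°
101.32° > 2α = 28.07°  →  invalid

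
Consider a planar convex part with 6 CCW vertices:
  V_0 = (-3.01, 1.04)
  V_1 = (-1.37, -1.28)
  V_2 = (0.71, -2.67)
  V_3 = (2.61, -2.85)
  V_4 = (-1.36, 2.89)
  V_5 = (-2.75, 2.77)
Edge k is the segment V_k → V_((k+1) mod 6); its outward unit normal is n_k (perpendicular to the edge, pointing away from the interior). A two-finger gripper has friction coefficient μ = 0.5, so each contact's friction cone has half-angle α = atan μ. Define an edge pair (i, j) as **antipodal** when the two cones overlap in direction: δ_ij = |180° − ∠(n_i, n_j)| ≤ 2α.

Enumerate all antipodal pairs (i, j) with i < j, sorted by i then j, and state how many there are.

count = 6; pairs: (0,3), (1,3), (1,4), (2,3), (2,4), (3,5)

α = atan 0.5 = 26.57°;  2α = 53.13°
n_0 = (-0.8166, -0.5772)
n_1 = (-0.5556, -0.8314)
n_2 = (-0.0943, -0.9955)
n_3 = (+0.8225, +0.5688)
n_4 = (-0.0860, +0.9963)
n_5 = (-0.9889, +0.1486)
  (0,1): δ = 159.01°  ·
  (0,2): δ = 130.67°  ·
  (0,3): δ = 0.59°  ✓
  (0,4): δ = 59.68°  ·
  (0,5): δ = 136.20°  ·
  (1,2): δ = 151.66°  ·
  (1,3): δ = 21.58°  ✓
  (1,4): δ = 38.69°  ✓
  (1,5): δ = 115.21°  ·
  (2,3): δ = 49.92°  ✓
  (2,4): δ = 10.35°  ✓
  (2,5): δ = 86.86°  ·
  (3,4): δ = 119.74°  ·
  (3,5): δ = 43.22°  ✓
  (4,5): δ = 103.48°  ·
antipodal pairs: 6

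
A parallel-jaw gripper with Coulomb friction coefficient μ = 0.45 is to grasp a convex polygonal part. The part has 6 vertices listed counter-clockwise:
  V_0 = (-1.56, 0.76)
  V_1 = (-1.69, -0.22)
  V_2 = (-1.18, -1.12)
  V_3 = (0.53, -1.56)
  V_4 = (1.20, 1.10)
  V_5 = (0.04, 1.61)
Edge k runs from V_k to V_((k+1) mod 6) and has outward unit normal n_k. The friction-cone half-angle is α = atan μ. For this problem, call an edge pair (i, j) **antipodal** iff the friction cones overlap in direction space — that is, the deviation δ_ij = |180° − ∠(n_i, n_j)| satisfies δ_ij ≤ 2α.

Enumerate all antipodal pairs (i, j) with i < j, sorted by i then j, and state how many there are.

α = atan 0.45 = 24.23°;  2α = 48.46°
n_0 = (-0.9913, +0.1315)
n_1 = (-0.8700, -0.4930)
n_2 = (-0.2492, -0.9685)
n_3 = (+0.9697, -0.2443)
n_4 = (+0.4025, +0.9154)
n_5 = (-0.4692, +0.8831)
  (0,1): δ = 142.90°  ·
  (0,2): δ = 96.87°  ·
  (0,3): δ = 6.58°  ✓
  (0,4): δ = 73.82°  ·
  (0,5): δ = 125.54°  ·
  (1,2): δ = 133.97°  ·
  (1,3): δ = 43.68°  ✓
  (1,4): δ = 36.73°  ✓
  (1,5): δ = 88.44°  ·
  (2,3): δ = 89.71°  ·
  (2,4): δ = 9.30°  ✓
  (2,5): δ = 42.41°  ✓
  (3,4): δ = 99.60°  ·
  (3,5): δ = 47.88°  ✓
  (4,5): δ = 128.29°  ·
antipodal pairs: 6

count = 6; pairs: (0,3), (1,3), (1,4), (2,4), (2,5), (3,5)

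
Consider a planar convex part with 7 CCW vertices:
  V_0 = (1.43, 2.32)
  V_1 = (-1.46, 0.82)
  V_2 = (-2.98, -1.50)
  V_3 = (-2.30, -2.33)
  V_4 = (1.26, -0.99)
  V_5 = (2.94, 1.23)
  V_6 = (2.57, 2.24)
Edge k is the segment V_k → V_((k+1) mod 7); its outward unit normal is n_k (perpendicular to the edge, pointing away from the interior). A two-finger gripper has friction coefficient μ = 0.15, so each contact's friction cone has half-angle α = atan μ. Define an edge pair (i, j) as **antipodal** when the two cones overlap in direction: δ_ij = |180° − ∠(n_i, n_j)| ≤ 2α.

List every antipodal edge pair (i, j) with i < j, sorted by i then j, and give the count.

count = 2; pairs: (0,3), (1,4)

α = atan 0.15 = 8.53°;  2α = 17.06°
n_0 = (-0.4607, +0.8876)
n_1 = (-0.8365, +0.5480)
n_2 = (-0.7735, -0.6337)
n_3 = (+0.3523, -0.9359)
n_4 = (+0.7974, -0.6034)
n_5 = (+0.9390, +0.3440)
n_6 = (+0.0700, +0.9975)
  (0,1): δ = 150.66°  ·
  (0,2): δ = 78.10°  ·
  (0,3): δ = 6.80°  ✓
  (0,4): δ = 25.45°  ·
  (0,5): δ = 82.69°  ·
  (0,6): δ = 148.56°  ·
  (1,2): δ = 107.44°  ·
  (1,3): δ = 36.14°  ·
  (1,4): δ = 3.89°  ✓
  (1,5): δ = 53.35°  ·
  (1,6): δ = 119.22°  ·
  (2,3): δ = 108.70°  ·
  (2,4): δ = 76.44°  ·
  (2,5): δ = 19.21°  ·
  (2,6): δ = 46.66°  ·
  (3,4): δ = 147.74°  ·
  (3,5): δ = 90.51°  ·
  (3,6): δ = 24.64°  ·
  (4,5): δ = 122.76°  ·
  (4,6): δ = 56.90°  ·
  (5,6): δ = 114.13°  ·
antipodal pairs: 2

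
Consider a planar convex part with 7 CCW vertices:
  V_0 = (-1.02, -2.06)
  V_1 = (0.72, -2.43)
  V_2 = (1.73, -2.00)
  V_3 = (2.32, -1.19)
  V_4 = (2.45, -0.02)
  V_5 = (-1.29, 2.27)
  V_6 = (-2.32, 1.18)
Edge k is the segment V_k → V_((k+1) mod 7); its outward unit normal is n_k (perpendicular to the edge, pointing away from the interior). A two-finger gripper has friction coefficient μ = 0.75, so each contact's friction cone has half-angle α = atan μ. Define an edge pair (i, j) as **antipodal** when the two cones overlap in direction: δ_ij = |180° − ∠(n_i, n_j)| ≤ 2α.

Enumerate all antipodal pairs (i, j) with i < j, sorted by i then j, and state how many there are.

count = 9; pairs: (0,4), (0,5), (1,4), (1,5), (2,5), (2,6), (3,5), (3,6), (4,6)

α = atan 0.75 = 36.87°;  2α = 73.74°
n_0 = (-0.2080, -0.9781)
n_1 = (+0.3917, -0.9201)
n_2 = (+0.8083, -0.5888)
n_3 = (+0.9939, -0.1104)
n_4 = (+0.5222, +0.8528)
n_5 = (-0.7268, +0.6868)
n_6 = (-0.9281, -0.3724)
  (0,1): δ = 144.93°  ·
  (0,2): δ = 114.06°  ·
  (0,3): δ = 84.34°  ·
  (0,4): δ = 19.47°  ✓
  (0,5): δ = 58.63°  ✓
  (0,6): δ = 123.87°  ·
  (1,2): δ = 149.13°  ·
  (1,3): δ = 119.40°  ·
  (1,4): δ = 54.54°  ✓
  (1,5): δ = 23.56°  ✓
  (1,6): δ = 88.80°  ·
  (2,3): δ = 150.27°  ·
  (2,4): δ = 85.41°  ·
  (2,5): δ = 7.31°  ✓
  (2,6): δ = 57.93°  ✓
  (3,4): δ = 115.14°  ·
  (3,5): δ = 37.04°  ✓
  (3,6): δ = 28.20°  ✓
  (4,5): δ = 101.90°  ·
  (4,6): δ = 36.66°  ✓
  (5,6): δ = 114.76°  ·
antipodal pairs: 9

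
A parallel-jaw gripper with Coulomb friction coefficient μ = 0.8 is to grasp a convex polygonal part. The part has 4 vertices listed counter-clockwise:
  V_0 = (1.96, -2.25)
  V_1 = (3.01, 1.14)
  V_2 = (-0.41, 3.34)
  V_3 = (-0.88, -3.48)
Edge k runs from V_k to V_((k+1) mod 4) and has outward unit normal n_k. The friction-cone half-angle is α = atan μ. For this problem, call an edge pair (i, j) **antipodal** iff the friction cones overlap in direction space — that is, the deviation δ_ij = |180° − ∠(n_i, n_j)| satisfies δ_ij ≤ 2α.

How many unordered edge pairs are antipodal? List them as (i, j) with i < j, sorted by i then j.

count = 4; pairs: (0,2), (1,2), (1,3), (2,3)

α = atan 0.8 = 38.66°;  2α = 77.32°
n_0 = (+0.9552, -0.2959)
n_1 = (+0.5410, +0.8410)
n_2 = (-0.9976, +0.0688)
n_3 = (+0.3974, -0.9176)
  (0,1): δ = 105.54°  ·
  (0,2): δ = 13.27°  ✓
  (0,3): δ = 130.63°  ·
  (1,2): δ = 61.19°  ✓
  (1,3): δ = 56.17°  ✓
  (2,3): δ = 62.64°  ✓
antipodal pairs: 4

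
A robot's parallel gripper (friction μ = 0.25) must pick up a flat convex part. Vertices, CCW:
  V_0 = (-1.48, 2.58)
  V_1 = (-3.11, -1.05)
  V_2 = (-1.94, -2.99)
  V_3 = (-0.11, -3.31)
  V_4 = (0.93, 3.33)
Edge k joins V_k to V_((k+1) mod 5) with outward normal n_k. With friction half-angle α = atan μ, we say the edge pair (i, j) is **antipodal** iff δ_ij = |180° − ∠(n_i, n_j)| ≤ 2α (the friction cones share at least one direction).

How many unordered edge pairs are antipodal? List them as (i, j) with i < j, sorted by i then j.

count = 2; pairs: (0,3), (2,4)

α = atan 0.25 = 14.04°;  2α = 28.07°
n_0 = (-0.9123, +0.4096)
n_1 = (-0.8563, -0.5164)
n_2 = (-0.1722, -0.9851)
n_3 = (+0.9880, -0.1547)
n_4 = (-0.2971, +0.9548)
  (0,1): δ = 124.72°  ·
  (0,2): δ = 75.74°  ·
  (0,3): δ = 15.28°  ✓
  (0,4): δ = 131.47°  ·
  (1,2): δ = 131.01°  ·
  (1,3): δ = 40.00°  ·
  (1,4): δ = 76.19°  ·
  (2,3): δ = 88.98°  ·
  (2,4): δ = 27.20°  ✓
  (3,4): δ = 63.81°  ·
antipodal pairs: 2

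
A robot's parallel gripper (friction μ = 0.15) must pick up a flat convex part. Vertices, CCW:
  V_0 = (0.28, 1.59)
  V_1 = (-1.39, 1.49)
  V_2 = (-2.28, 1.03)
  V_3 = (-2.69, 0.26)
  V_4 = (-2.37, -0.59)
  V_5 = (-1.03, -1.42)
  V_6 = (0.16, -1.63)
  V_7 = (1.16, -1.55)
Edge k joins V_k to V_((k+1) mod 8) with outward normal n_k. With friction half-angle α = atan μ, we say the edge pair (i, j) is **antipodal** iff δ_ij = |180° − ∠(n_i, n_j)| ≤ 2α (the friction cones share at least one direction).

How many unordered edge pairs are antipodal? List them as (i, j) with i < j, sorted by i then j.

count = 3; pairs: (0,5), (0,6), (3,7)

α = atan 0.15 = 8.53°;  2α = 17.06°
n_0 = (-0.0598, +0.9982)
n_1 = (-0.4592, +0.8884)
n_2 = (-0.8827, +0.4700)
n_3 = (-0.9359, -0.3523)
n_4 = (-0.5266, -0.8501)
n_5 = (-0.1738, -0.9848)
n_6 = (+0.0797, -0.9968)
n_7 = (+0.9629, +0.2699)
  (0,1): δ = 156.09°  ·
  (0,2): δ = 121.46°  ·
  (0,3): δ = 72.80°  ·
  (0,4): δ = 35.20°  ·
  (0,5): δ = 13.43°  ✓
  (0,6): δ = 1.15°  ✓
  (0,7): δ = 102.23°  ·
  (1,2): δ = 145.37°  ·
  (1,3): δ = 96.70°  ·
  (1,4): δ = 59.11°  ·
  (1,5): δ = 37.34°  ·
  (1,6): δ = 22.76°  ·
  (1,7): δ = 78.32°  ·
  (2,3): δ = 131.34°  ·
  (2,4): δ = 93.74°  ·
  (2,5): δ = 71.97°  ·
  (2,6): δ = 57.39°  ·
  (2,7): δ = 43.69°  ·
  (3,4): δ = 142.40°  ·
  (3,5): δ = 120.64°  ·
  (3,6): δ = 106.06°  ·
  (3,7): δ = 4.97°  ✓
  (4,5): δ = 158.23°  ·
  (4,6): δ = 143.65°  ·
  (4,7): δ = 42.57°  ·
  (5,6): δ = 165.42°  ·
  (5,7): δ = 64.34°  ·
  (6,7): δ = 78.92°  ·
antipodal pairs: 3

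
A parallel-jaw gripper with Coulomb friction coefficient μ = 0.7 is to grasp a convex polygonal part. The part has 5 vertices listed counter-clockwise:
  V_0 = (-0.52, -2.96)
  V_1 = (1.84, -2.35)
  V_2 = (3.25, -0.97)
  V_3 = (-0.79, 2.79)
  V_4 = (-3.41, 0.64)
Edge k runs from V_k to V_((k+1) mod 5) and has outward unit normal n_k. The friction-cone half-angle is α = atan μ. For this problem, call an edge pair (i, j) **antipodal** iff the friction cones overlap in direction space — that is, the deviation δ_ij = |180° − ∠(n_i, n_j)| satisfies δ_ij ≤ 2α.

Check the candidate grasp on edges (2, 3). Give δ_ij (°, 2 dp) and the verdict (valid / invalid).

α = atan 0.7 = 34.99°;  2α = 69.98°
edge 2: e_2 = (-4.04, +3.76);  n_2 = (+0.6813, +0.7320)
edge 3: e_3 = (-2.62, -2.15);  n_3 = (-0.6344, +0.7730)
∠(n_2, n_3) = 82.32°
δ = |180° − 82.32°| = 97.68°
97.68° > 2α = 69.98°  →  invalid

δ = 97.68°, invalid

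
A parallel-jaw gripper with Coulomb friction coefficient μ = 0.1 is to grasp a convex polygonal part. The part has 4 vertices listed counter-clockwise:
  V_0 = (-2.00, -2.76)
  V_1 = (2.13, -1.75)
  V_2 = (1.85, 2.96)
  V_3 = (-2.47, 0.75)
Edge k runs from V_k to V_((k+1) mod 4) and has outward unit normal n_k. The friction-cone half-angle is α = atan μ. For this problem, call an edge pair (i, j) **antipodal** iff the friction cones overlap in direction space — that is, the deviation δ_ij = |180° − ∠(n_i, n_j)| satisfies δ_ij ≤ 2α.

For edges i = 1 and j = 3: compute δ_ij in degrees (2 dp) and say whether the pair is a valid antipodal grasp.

δ = 4.22°, valid

α = atan 0.1 = 5.71°;  2α = 11.42°
edge 1: e_1 = (-0.28, +4.71);  n_1 = (+0.9982, +0.0593)
edge 3: e_3 = (+0.47, -3.51);  n_3 = (-0.9912, -0.1327)
∠(n_1, n_3) = 175.78°
δ = |180° − 175.78°| = 4.22°
4.22° ≤ 2α = 11.42°  →  valid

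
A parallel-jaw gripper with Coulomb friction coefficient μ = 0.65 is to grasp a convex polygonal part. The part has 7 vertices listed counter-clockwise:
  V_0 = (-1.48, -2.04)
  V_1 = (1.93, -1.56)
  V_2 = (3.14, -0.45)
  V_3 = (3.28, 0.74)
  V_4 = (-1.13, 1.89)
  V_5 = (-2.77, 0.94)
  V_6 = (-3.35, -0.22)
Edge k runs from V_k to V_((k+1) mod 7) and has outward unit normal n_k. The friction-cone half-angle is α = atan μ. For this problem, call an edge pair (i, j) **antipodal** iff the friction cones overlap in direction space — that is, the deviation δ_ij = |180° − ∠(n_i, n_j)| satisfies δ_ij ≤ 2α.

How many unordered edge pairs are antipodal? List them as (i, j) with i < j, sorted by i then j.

count = 10; pairs: (0,3), (0,4), (0,5), (1,3), (1,4), (1,5), (2,4), (2,5), (2,6), (3,6)

α = atan 0.65 = 33.02°;  2α = 66.05°
n_0 = (+0.1394, -0.9902)
n_1 = (+0.6760, -0.7369)
n_2 = (+0.9932, -0.1168)
n_3 = (+0.2523, +0.9676)
n_4 = (-0.5012, +0.8653)
n_5 = (-0.8944, +0.4472)
n_6 = (-0.6975, -0.7166)
  (0,1): δ = 145.48°  ·
  (0,2): δ = 104.72°  ·
  (0,3): δ = 22.63°  ✓
  (0,4): δ = 22.07°  ✓
  (0,5): δ = 55.42°  ✓
  (0,6): δ = 127.76°  ·
  (1,2): δ = 139.24°  ·
  (1,3): δ = 57.15°  ✓
  (1,4): δ = 12.45°  ✓
  (1,5): δ = 20.90°  ✓
  (1,6): δ = 93.24°  ·
  (2,3): δ = 97.91°  ·
  (2,4): δ = 53.21°  ✓
  (2,5): δ = 19.86°  ✓
  (2,6): δ = 52.49°  ✓
  (3,4): δ = 135.30°  ·
  (3,5): δ = 101.95°  ·
  (3,6): δ = 29.61°  ✓
  (4,5): δ = 146.65°  ·
  (4,6): δ = 74.31°  ·
  (5,6): δ = 107.66°  ·
antipodal pairs: 10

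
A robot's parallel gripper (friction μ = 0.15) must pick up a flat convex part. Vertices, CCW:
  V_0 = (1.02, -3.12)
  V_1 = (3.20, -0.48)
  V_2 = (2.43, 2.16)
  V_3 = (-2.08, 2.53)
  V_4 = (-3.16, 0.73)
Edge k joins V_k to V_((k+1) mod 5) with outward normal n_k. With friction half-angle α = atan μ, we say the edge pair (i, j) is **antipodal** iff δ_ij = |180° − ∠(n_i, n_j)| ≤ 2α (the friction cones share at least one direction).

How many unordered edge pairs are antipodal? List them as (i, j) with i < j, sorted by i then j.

α = atan 0.15 = 8.53°;  2α = 17.06°
n_0 = (+0.7711, -0.6367)
n_1 = (+0.9600, +0.2800)
n_2 = (+0.0818, +0.9967)
n_3 = (-0.8575, +0.5145)
n_4 = (-0.6775, -0.7355)
  (0,1): δ = 124.19°  ·
  (0,2): δ = 55.14°  ·
  (0,3): δ = 8.58°  ✓
  (0,4): δ = 86.90°  ·
  (1,2): δ = 110.95°  ·
  (1,3): δ = 47.22°  ·
  (1,4): δ = 31.09°  ·
  (2,3): δ = 116.27°  ·
  (2,4): δ = 37.96°  ·
  (3,4): δ = 101.68°  ·
antipodal pairs: 1

count = 1; pairs: (0,3)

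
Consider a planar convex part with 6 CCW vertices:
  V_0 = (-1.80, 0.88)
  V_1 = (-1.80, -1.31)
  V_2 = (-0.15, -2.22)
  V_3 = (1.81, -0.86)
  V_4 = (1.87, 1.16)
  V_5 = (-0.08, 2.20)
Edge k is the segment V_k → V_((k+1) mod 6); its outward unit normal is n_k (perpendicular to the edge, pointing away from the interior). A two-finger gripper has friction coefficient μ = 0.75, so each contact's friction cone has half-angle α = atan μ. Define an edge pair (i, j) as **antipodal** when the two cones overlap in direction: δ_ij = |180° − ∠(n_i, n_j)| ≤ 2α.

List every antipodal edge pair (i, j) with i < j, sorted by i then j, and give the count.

count = 9; pairs: (0,2), (0,3), (0,4), (1,3), (1,4), (1,5), (2,4), (2,5), (3,5)

α = atan 0.75 = 36.87°;  2α = 73.74°
n_0 = (-1.0000, -0.0000)
n_1 = (-0.4829, -0.8757)
n_2 = (+0.5701, -0.8216)
n_3 = (+0.9996, -0.0297)
n_4 = (+0.4706, +0.8824)
n_5 = (-0.6088, +0.7933)
  (0,1): δ = 118.88°  ·
  (0,2): δ = 55.24°  ✓
  (0,3): δ = 1.70°  ✓
  (0,4): δ = 61.93°  ✓
  (0,5): δ = 127.50°  ·
  (1,2): δ = 116.37°  ·
  (1,3): δ = 62.82°  ✓
  (1,4): δ = 0.80°  ✓
  (1,5): δ = 66.38°  ✓
  (2,3): δ = 126.46°  ·
  (2,4): δ = 62.83°  ✓
  (2,5): δ = 2.75°  ✓
  (3,4): δ = 116.37°  ·
  (3,5): δ = 50.79°  ✓
  (4,5): δ = 114.42°  ·
antipodal pairs: 9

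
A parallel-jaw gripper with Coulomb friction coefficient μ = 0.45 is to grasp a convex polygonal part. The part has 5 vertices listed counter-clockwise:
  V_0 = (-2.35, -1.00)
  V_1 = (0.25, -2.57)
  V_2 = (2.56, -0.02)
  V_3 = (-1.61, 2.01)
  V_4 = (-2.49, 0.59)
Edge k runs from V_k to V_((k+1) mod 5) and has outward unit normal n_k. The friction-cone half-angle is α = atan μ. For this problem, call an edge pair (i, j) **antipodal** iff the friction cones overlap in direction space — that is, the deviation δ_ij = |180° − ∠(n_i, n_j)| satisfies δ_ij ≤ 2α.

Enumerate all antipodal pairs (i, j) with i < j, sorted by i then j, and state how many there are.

count = 3; pairs: (0,2), (1,3), (1,4)

α = atan 0.45 = 24.23°;  2α = 48.46°
n_0 = (-0.5169, -0.8560)
n_1 = (+0.7411, -0.6714)
n_2 = (+0.4377, +0.8991)
n_3 = (-0.8500, +0.5268)
n_4 = (-0.9961, -0.0877)
  (0,1): δ = 101.05°  ·
  (0,2): δ = 5.17°  ✓
  (0,3): δ = 89.34°  ·
  (0,4): δ = 126.16°  ·
  (1,2): δ = 73.78°  ·
  (1,3): δ = 10.39°  ✓
  (1,4): δ = 47.20°  ✓
  (2,3): δ = 95.83°  ·
  (2,4): δ = 59.01°  ·
  (3,4): δ = 143.18°  ·
antipodal pairs: 3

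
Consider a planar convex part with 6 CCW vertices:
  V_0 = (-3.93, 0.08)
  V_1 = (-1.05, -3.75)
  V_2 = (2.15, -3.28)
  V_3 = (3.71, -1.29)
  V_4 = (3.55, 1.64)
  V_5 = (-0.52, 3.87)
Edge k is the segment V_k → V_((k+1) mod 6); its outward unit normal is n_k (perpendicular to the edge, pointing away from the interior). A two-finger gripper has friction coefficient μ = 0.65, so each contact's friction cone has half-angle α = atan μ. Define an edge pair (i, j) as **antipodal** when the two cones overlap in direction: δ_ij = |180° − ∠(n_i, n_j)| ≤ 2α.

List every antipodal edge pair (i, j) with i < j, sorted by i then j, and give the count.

count = 6; pairs: (0,3), (0,4), (1,4), (1,5), (2,5), (3,5)

α = atan 0.65 = 33.02°;  2α = 66.05°
n_0 = (-0.7992, -0.6010)
n_1 = (+0.1453, -0.9894)
n_2 = (+0.7870, -0.6169)
n_3 = (+0.9985, +0.0545)
n_4 = (+0.4805, +0.8770)
n_5 = (-0.7434, +0.6689)
  (0,1): δ = 118.59°  ·
  (0,2): δ = 75.04°  ·
  (0,3): δ = 33.82°  ✓
  (0,4): δ = 24.34°  ✓
  (0,5): δ = 101.08°  ·
  (1,2): δ = 136.45°  ·
  (1,3): δ = 95.23°  ·
  (1,4): δ = 37.07°  ✓
  (1,5): δ = 39.67°  ✓
  (2,3): δ = 138.78°  ·
  (2,4): δ = 80.63°  ·
  (2,5): δ = 3.89°  ✓
  (3,4): δ = 121.84°  ·
  (3,5): δ = 45.10°  ✓
  (4,5): δ = 103.26°  ·
antipodal pairs: 6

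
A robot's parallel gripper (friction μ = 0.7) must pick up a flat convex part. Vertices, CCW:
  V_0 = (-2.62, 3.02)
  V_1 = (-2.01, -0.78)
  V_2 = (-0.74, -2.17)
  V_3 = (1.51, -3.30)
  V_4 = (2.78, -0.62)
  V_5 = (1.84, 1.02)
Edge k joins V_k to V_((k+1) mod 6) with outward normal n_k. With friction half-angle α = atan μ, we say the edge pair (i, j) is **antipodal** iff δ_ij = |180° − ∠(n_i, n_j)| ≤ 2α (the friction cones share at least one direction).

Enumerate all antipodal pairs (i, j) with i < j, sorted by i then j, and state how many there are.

α = atan 0.7 = 34.99°;  2α = 69.98°
n_0 = (-0.9874, -0.1585)
n_1 = (-0.7383, -0.6745)
n_2 = (-0.4488, -0.8936)
n_3 = (+0.9037, -0.4282)
n_4 = (+0.8676, +0.4973)
n_5 = (+0.4092, +0.9125)
  (0,1): δ = 146.70°  ·
  (0,2): δ = 125.79°  ·
  (0,3): δ = 34.48°  ✓
  (0,4): δ = 20.70°  ✓
  (0,5): δ = 56.73°  ✓
  (1,2): δ = 159.08°  ·
  (1,3): δ = 67.77°  ✓
  (1,4): δ = 12.60°  ✓
  (1,5): δ = 23.43°  ✓
  (2,3): δ = 88.69°  ·
  (2,4): δ = 33.51°  ✓
  (2,5): δ = 2.51°  ✓
  (3,4): δ = 124.82°  ·
  (3,5): δ = 88.80°  ·
  (4,5): δ = 143.97°  ·
antipodal pairs: 8

count = 8; pairs: (0,3), (0,4), (0,5), (1,3), (1,4), (1,5), (2,4), (2,5)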